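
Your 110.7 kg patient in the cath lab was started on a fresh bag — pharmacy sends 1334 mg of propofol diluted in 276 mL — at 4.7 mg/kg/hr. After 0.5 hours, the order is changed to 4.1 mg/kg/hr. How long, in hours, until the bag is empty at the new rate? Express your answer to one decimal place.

2.4 hours

Initial rate:
Dose = 4.7 mg/kg/hr × 110.7 kg = 520.29 mg/hr
Concentration = 1334 mg ÷ 276 mL = 4.833333 mg/mL
Rate = 520.29 mg/hr ÷ 4.833333 mg/mL = 107.6462 mL/hr
Volume infused so far = 107.6462 mL/hr × 0.5 hr = 53.8231 mL
Volume remaining = 276 − 53.8231 = 222.1769 mL
New rate:
Dose = 4.1 mg/kg/hr × 110.7 kg = 453.87 mg/hr
Rate = 453.87 mg/hr ÷ 4.833333 mg/mL = 93.90414 mL/hr
Time remaining = 222.1769 mL ÷ 93.90414 mL/hr = 2.365997 hr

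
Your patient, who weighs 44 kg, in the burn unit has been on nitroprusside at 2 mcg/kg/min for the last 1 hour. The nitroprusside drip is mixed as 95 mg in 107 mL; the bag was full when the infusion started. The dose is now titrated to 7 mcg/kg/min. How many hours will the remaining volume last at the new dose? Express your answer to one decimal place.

4.9 hours

Initial rate:
Dose = 2 mcg/kg/min × 44 kg = 88 mcg/min
88 mcg/min × 60 min/hr = 5280 mcg/hr
Concentration = 95 mg ÷ 107 mL = 0.8878505 mg/mL = 887.8505 mcg/mL
Rate = 5280 mcg/hr ÷ 887.8505 mcg/mL = 5.946947 mL/hr
Volume infused so far = 5.946947 mL/hr × 1 hr = 5.946947 mL
Volume remaining = 107 − 5.946947 = 101.0531 mL
New rate:
Dose = 7 mcg/kg/min × 44 kg = 308 mcg/min
308 mcg/min × 60 min/hr = 18480 mcg/hr
Rate = 18480 mcg/hr ÷ 887.8505 mcg/mL = 20.81432 mL/hr
Time remaining = 101.0531 mL ÷ 20.81432 mL/hr = 4.854978 hr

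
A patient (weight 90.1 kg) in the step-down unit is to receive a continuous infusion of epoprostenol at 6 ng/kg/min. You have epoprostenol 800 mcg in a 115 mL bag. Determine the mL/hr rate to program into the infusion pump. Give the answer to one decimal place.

4.7 mL/hr

Dose = 6 ng/kg/min × 90.1 kg = 540.6 ng/min
540.6 ng/min × 60 min/hr = 32436 ng/hr
Concentration = 800 mcg ÷ 115 mL = 6.956522 mcg/mL = 6956.522 ng/mL
Rate = 32436 ng/hr ÷ 6956.522 ng/mL = 4.662675 mL/hr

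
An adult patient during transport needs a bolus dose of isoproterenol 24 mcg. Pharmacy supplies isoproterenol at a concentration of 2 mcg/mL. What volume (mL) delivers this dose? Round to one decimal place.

12.0 mL

Volume = 24 mcg ÷ 2 mcg/mL = 12 mL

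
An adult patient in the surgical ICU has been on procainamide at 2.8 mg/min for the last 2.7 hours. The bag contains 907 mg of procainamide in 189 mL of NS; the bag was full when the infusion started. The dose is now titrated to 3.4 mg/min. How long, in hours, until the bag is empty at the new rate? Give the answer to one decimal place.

Initial rate:
2.8 mg/min × 60 min/hr = 168 mg/hr
Concentration = 907 mg ÷ 189 mL = 4.798942 mg/mL
Rate = 168 mg/hr ÷ 4.798942 mg/mL = 35.00772 mL/hr
Volume infused so far = 35.00772 mL/hr × 2.7 hr = 94.52084 mL
Volume remaining = 189 − 94.52084 = 94.47916 mL
New rate:
3.4 mg/min × 60 min/hr = 204 mg/hr
Rate = 204 mg/hr ÷ 4.798942 mg/mL = 42.50937 mL/hr
Time remaining = 94.47916 mL ÷ 42.50937 mL/hr = 2.222549 hr

2.2 hours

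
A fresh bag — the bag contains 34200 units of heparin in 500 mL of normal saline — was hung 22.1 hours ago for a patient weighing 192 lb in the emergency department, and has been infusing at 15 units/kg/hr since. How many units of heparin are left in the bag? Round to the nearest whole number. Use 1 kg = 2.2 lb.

5269 units

Weight = 192 lb ÷ 2.2 lb/kg = 87.27273 kg
Dose = 15 units/kg/hr × 87.27273 kg = 1309.091 units/hr
Concentration = 34200 units ÷ 500 mL = 68.4 units/mL
Rate = 1309.091 units/hr ÷ 68.4 units/mL = 19.13876 mL/hr
Volume infused = 19.13876 mL/hr × 22.1 hr = 422.9665 mL
Volume remaining = 500 − 422.9665 = 77.03349 mL
Drug remaining = 77.03349 mL × 68.4 units/mL = 5269.091 units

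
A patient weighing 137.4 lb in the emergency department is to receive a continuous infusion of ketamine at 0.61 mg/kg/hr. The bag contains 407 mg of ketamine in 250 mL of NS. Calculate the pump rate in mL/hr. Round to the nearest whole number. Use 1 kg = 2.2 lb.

Weight = 137.4 lb ÷ 2.2 lb/kg = 62.45455 kg
Dose = 0.61 mg/kg/hr × 62.45455 kg = 38.09727 mg/hr
Concentration = 407 mg ÷ 250 mL = 1.628 mg/mL
Rate = 38.09727 mg/hr ÷ 1.628 mg/mL = 23.40127 mL/hr

23 mL/hr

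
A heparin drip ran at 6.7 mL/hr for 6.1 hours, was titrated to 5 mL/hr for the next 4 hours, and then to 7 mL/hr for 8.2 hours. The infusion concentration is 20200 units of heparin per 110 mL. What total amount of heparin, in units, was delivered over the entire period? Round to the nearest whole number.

21719 units

Concentration = 20200 units ÷ 110 mL = 183.6364 units/mL
Stage 1: 6.7 mL/hr × 6.1 hr = 40.87 mL → 40.87 mL × 183.6364 units/mL = 7505.218 units
Stage 2: 5 mL/hr × 4 hr = 20 mL → 20 mL × 183.6364 units/mL = 3672.727 units
Stage 3: 7 mL/hr × 8.2 hr = 57.4 mL → 57.4 mL × 183.6364 units/mL = 10540.73 units
Total = 7505.218 + 3672.727 + 10540.73 = 21718.67 units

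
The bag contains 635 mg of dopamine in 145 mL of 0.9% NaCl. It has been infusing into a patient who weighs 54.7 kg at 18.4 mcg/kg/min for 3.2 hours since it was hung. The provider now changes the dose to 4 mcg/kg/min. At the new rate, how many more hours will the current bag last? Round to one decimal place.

Initial rate:
Dose = 18.4 mcg/kg/min × 54.7 kg = 1006.48 mcg/min
1006.48 mcg/min × 60 min/hr = 60388.8 mcg/hr
Concentration = 635 mg ÷ 145 mL = 4.37931 mg/mL = 4379.31 mcg/mL
Rate = 60388.8 mcg/hr ÷ 4379.31 mcg/mL = 13.78957 mL/hr
Volume infused so far = 13.78957 mL/hr × 3.2 hr = 44.12662 mL
Volume remaining = 145 − 44.12662 = 100.8734 mL
New rate:
Dose = 4 mcg/kg/min × 54.7 kg = 218.8 mcg/min
218.8 mcg/min × 60 min/hr = 13128 mcg/hr
Rate = 13128 mcg/hr ÷ 4379.31 mcg/mL = 2.997732 mL/hr
Time remaining = 100.8734 mL ÷ 2.997732 mL/hr = 33.6499 hr

33.6 hours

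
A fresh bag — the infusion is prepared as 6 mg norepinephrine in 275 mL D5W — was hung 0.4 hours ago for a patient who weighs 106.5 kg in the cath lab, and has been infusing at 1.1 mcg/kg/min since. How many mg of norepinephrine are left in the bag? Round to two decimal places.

Dose = 1.1 mcg/kg/min × 106.5 kg = 117.15 mcg/min
117.15 mcg/min × 60 min/hr = 7029 mcg/hr
Concentration = 6 mg ÷ 275 mL = 0.02181818 mg/mL = 21.81818 mcg/mL
Rate = 7029 mcg/hr ÷ 21.81818 mcg/mL = 322.1625 mL/hr
Volume infused = 322.1625 mL/hr × 0.4 hr = 128.865 mL
Volume remaining = 275 − 128.865 = 146.135 mL
Drug remaining = 146.135 mL × 21.81818 mcg/mL = 3188.4 mcg = 3.1884 mg

3.19 mg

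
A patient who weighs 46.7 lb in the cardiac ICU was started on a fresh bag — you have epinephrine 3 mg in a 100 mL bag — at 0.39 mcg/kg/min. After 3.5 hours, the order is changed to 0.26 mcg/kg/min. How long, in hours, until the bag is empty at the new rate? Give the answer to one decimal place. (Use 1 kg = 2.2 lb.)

Initial rate:
Weight = 46.7 lb ÷ 2.2 lb/kg = 21.22727 kg
Dose = 0.39 mcg/kg/min × 21.22727 kg = 8.278636 mcg/min
8.278636 mcg/min × 60 min/hr = 496.7182 mcg/hr
Concentration = 3 mg ÷ 100 mL = 0.03 mg/mL = 30 mcg/mL
Rate = 496.7182 mcg/hr ÷ 30 mcg/mL = 16.55727 mL/hr
Volume infused so far = 16.55727 mL/hr × 3.5 hr = 57.95045 mL
Volume remaining = 100 − 57.95045 = 42.04955 mL
New rate:
Dose = 0.26 mcg/kg/min × 21.22727 kg = 5.519091 mcg/min
5.519091 mcg/min × 60 min/hr = 331.1455 mcg/hr
Rate = 331.1455 mcg/hr ÷ 30 mcg/mL = 11.03818 mL/hr
Time remaining = 42.04955 mL ÷ 11.03818 mL/hr = 3.809463 hr

3.8 hours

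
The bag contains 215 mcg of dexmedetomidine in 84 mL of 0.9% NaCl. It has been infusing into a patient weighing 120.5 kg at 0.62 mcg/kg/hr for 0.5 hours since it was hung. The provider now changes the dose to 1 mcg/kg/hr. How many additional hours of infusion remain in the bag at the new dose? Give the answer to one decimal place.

1.5 hours

Initial rate:
Dose = 0.62 mcg/kg/hr × 120.5 kg = 74.71 mcg/hr
Concentration = 215 mcg ÷ 84 mL = 2.559524 mcg/mL
Rate = 74.71 mcg/hr ÷ 2.559524 mcg/mL = 29.18902 mL/hr
Volume infused so far = 29.18902 mL/hr × 0.5 hr = 14.59451 mL
Volume remaining = 84 − 14.59451 = 69.40549 mL
New rate:
Dose = 1 mcg/kg/hr × 120.5 kg = 120.5 mcg/hr
Rate = 120.5 mcg/hr ÷ 2.559524 mcg/mL = 47.07907 mL/hr
Time remaining = 69.40549 mL ÷ 47.07907 mL/hr = 1.474232 hr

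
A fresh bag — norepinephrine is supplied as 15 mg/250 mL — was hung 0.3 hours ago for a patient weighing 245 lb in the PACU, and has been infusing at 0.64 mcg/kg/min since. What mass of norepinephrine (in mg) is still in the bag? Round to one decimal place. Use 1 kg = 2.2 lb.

Weight = 245 lb ÷ 2.2 lb/kg = 111.3636 kg
Dose = 0.64 mcg/kg/min × 111.3636 kg = 71.27273 mcg/min
71.27273 mcg/min × 60 min/hr = 4276.364 mcg/hr
Concentration = 15 mg ÷ 250 mL = 0.06 mg/mL = 60 mcg/mL
Rate = 4276.364 mcg/hr ÷ 60 mcg/mL = 71.27273 mL/hr
Volume infused = 71.27273 mL/hr × 0.3 hr = 21.38182 mL
Volume remaining = 250 − 21.38182 = 228.6182 mL
Drug remaining = 228.6182 mL × 60 mcg/mL = 13717.09 mcg = 13.71709 mg

13.7 mg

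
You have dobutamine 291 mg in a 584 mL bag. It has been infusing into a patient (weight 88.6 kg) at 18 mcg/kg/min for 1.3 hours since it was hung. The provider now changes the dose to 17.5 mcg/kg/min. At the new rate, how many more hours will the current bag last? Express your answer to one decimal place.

Initial rate:
Dose = 18 mcg/kg/min × 88.6 kg = 1594.8 mcg/min
1594.8 mcg/min × 60 min/hr = 95688 mcg/hr
Concentration = 291 mg ÷ 584 mL = 0.4982877 mg/mL = 498.2877 mcg/mL
Rate = 95688 mcg/hr ÷ 498.2877 mcg/mL = 192.0336 mL/hr
Volume infused so far = 192.0336 mL/hr × 1.3 hr = 249.6437 mL
Volume remaining = 584 − 249.6437 = 334.3563 mL
New rate:
Dose = 17.5 mcg/kg/min × 88.6 kg = 1550.5 mcg/min
1550.5 mcg/min × 60 min/hr = 93030 mcg/hr
Rate = 93030 mcg/hr ÷ 498.2877 mcg/mL = 186.6994 mL/hr
Time remaining = 334.3563 mL ÷ 186.6994 mL/hr = 1.79088 hr

1.8 hours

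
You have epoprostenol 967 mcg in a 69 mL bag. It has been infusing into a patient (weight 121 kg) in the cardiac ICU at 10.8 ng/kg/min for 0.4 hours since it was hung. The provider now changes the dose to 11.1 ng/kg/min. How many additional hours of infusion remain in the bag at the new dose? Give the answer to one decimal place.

11.6 hours

Initial rate:
Dose = 10.8 ng/kg/min × 121 kg = 1306.8 ng/min
1306.8 ng/min × 60 min/hr = 78408 ng/hr
Concentration = 967 mcg ÷ 69 mL = 14.01449 mcg/mL = 14014.49 ng/mL
Rate = 78408 ng/hr ÷ 14014.49 ng/mL = 5.59478 mL/hr
Volume infused so far = 5.59478 mL/hr × 0.4 hr = 2.237912 mL
Volume remaining = 69 − 2.237912 = 66.76209 mL
New rate:
Dose = 11.1 ng/kg/min × 121 kg = 1343.1 ng/min
1343.1 ng/min × 60 min/hr = 80586 ng/hr
Rate = 80586 ng/hr ÷ 14014.49 ng/mL = 5.75019 mL/hr
Time remaining = 66.76209 mL ÷ 5.75019 mL/hr = 11.61041 hr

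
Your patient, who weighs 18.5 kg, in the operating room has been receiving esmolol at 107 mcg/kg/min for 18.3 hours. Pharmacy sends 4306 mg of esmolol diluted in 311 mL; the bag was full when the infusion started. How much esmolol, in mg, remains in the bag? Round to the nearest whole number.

Dose = 107 mcg/kg/min × 18.5 kg = 1979.5 mcg/min
1979.5 mcg/min × 60 min/hr = 118770 mcg/hr
Concentration = 4306 mg ÷ 311 mL = 13.84566 mg/mL = 13845.66 mcg/mL
Rate = 118770 mcg/hr ÷ 13845.66 mcg/mL = 8.57814 mL/hr
Volume infused = 8.57814 mL/hr × 18.3 hr = 156.98 mL
Volume remaining = 311 − 156.98 = 154.02 mL
Drug remaining = 154.02 mL × 13845.66 mcg/mL = 2132509 mcg = 2132.509 mg

2133 mg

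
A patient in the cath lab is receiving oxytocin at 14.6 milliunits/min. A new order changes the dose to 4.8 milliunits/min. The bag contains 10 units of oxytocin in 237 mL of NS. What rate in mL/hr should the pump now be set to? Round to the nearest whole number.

7 mL/hr

4.8 milliunits/min × 60 min/hr = 288 milliunits/hr
Concentration = 10 units ÷ 237 mL = 0.04219409 units/mL = 42.19409 milliunits/mL
Rate = 288 milliunits/hr ÷ 42.19409 milliunits/mL = 6.8256 mL/hr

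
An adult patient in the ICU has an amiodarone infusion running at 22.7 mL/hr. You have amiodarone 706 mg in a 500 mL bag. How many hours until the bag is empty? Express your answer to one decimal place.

Duration = 500 mL ÷ 22.7 mL/hr = 22.02643 hr

22.0 hours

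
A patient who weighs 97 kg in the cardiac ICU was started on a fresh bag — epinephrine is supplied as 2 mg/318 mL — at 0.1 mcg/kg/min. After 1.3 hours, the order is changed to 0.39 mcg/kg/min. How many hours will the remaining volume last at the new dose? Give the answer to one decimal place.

0.5 hours

Initial rate:
Dose = 0.1 mcg/kg/min × 97 kg = 9.7 mcg/min
9.7 mcg/min × 60 min/hr = 582 mcg/hr
Concentration = 2 mg ÷ 318 mL = 0.006289308 mg/mL = 6.289308 mcg/mL
Rate = 582 mcg/hr ÷ 6.289308 mcg/mL = 92.538 mL/hr
Volume infused so far = 92.538 mL/hr × 1.3 hr = 120.2994 mL
Volume remaining = 318 − 120.2994 = 197.7006 mL
New rate:
Dose = 0.39 mcg/kg/min × 97 kg = 37.83 mcg/min
37.83 mcg/min × 60 min/hr = 2269.8 mcg/hr
Rate = 2269.8 mcg/hr ÷ 6.289308 mcg/mL = 360.8982 mL/hr
Time remaining = 197.7006 mL ÷ 360.8982 mL/hr = 0.5478016 hr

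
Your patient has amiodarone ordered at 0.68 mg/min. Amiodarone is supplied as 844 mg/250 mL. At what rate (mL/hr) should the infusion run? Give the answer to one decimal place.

12.1 mL/hr

0.68 mg/min × 60 min/hr = 40.8 mg/hr
Concentration = 844 mg ÷ 250 mL = 3.376 mg/mL
Rate = 40.8 mg/hr ÷ 3.376 mg/mL = 12.08531 mL/hr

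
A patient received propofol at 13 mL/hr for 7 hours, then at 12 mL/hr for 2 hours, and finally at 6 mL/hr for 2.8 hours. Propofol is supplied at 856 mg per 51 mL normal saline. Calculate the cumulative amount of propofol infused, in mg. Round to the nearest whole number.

2212 mg

Concentration = 856 mg ÷ 51 mL = 16.78431 mg/mL
Stage 1: 13 mL/hr × 7 hr = 91 mL → 91 mL × 16.78431 mg/mL = 1527.373 mg
Stage 2: 12 mL/hr × 2 hr = 24 mL → 24 mL × 16.78431 mg/mL = 402.8235 mg
Stage 3: 6 mL/hr × 2.8 hr = 16.8 mL → 16.8 mL × 16.78431 mg/mL = 281.9765 mg
Total = 1527.373 + 402.8235 + 281.9765 = 2212.173 mg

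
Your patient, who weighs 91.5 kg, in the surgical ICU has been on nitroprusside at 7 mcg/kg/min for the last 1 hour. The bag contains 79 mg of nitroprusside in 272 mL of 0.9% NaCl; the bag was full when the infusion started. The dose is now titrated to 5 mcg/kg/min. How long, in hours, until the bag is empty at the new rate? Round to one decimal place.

1.5 hours

Initial rate:
Dose = 7 mcg/kg/min × 91.5 kg = 640.5 mcg/min
640.5 mcg/min × 60 min/hr = 38430 mcg/hr
Concentration = 79 mg ÷ 272 mL = 0.2904412 mg/mL = 290.4412 mcg/mL
Rate = 38430 mcg/hr ÷ 290.4412 mcg/mL = 132.3159 mL/hr
Volume infused so far = 132.3159 mL/hr × 1 hr = 132.3159 mL
Volume remaining = 272 − 132.3159 = 139.6841 mL
New rate:
Dose = 5 mcg/kg/min × 91.5 kg = 457.5 mcg/min
457.5 mcg/min × 60 min/hr = 27450 mcg/hr
Rate = 27450 mcg/hr ÷ 290.4412 mcg/mL = 94.51139 mL/hr
Time remaining = 139.6841 mL ÷ 94.51139 mL/hr = 1.47796 hr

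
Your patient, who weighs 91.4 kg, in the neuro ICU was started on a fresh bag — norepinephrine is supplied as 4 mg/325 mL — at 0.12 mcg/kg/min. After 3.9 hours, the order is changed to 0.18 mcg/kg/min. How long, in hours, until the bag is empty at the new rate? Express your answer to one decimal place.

Initial rate:
Dose = 0.12 mcg/kg/min × 91.4 kg = 10.968 mcg/min
10.968 mcg/min × 60 min/hr = 658.08 mcg/hr
Concentration = 4 mg ÷ 325 mL = 0.01230769 mg/mL = 12.30769 mcg/mL
Rate = 658.08 mcg/hr ÷ 12.30769 mcg/mL = 53.469 mL/hr
Volume infused so far = 53.469 mL/hr × 3.9 hr = 208.5291 mL
Volume remaining = 325 − 208.5291 = 116.4709 mL
New rate:
Dose = 0.18 mcg/kg/min × 91.4 kg = 16.452 mcg/min
16.452 mcg/min × 60 min/hr = 987.12 mcg/hr
Rate = 987.12 mcg/hr ÷ 12.30769 mcg/mL = 80.2035 mL/hr
Time remaining = 116.4709 mL ÷ 80.2035 mL/hr = 1.452192 hr

1.5 hours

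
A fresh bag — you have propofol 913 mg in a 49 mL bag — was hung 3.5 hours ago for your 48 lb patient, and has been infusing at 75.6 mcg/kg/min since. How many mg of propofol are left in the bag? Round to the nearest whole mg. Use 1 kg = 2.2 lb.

Weight = 48 lb ÷ 2.2 lb/kg = 21.81818 kg
Dose = 75.6 mcg/kg/min × 21.81818 kg = 1649.455 mcg/min
1649.455 mcg/min × 60 min/hr = 98967.27 mcg/hr
Concentration = 913 mg ÷ 49 mL = 18.63265 mg/mL = 18632.65 mcg/mL
Rate = 98967.27 mcg/hr ÷ 18632.65 mcg/mL = 5.311497 mL/hr
Volume infused = 5.311497 mL/hr × 3.5 hr = 18.59024 mL
Volume remaining = 49 − 18.59024 = 30.40976 mL
Drug remaining = 30.40976 mL × 18632.65 mcg/mL = 566614.5 mcg = 566.6145 mg

567 mg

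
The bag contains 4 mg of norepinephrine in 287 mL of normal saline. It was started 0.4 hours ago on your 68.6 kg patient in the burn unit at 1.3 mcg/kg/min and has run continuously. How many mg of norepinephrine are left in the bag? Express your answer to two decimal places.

1.86 mg

Dose = 1.3 mcg/kg/min × 68.6 kg = 89.18 mcg/min
89.18 mcg/min × 60 min/hr = 5350.8 mcg/hr
Concentration = 4 mg ÷ 287 mL = 0.01393728 mg/mL = 13.93728 mcg/mL
Rate = 5350.8 mcg/hr ÷ 13.93728 mcg/mL = 383.9199 mL/hr
Volume infused = 383.9199 mL/hr × 0.4 hr = 153.568 mL
Volume remaining = 287 − 153.568 = 133.432 mL
Drug remaining = 133.432 mL × 13.93728 mcg/mL = 1859.68 mcg = 1.85968 mg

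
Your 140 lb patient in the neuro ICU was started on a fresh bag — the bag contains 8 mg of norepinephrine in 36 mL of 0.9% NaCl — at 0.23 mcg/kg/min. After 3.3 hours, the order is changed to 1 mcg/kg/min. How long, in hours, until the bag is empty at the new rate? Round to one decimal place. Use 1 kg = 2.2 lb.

1.3 hours

Initial rate:
Weight = 140 lb ÷ 2.2 lb/kg = 63.63636 kg
Dose = 0.23 mcg/kg/min × 63.63636 kg = 14.63636 mcg/min
14.63636 mcg/min × 60 min/hr = 878.1818 mcg/hr
Concentration = 8 mg ÷ 36 mL = 0.2222222 mg/mL = 222.2222 mcg/mL
Rate = 878.1818 mcg/hr ÷ 222.2222 mcg/mL = 3.951818 mL/hr
Volume infused so far = 3.951818 mL/hr × 3.3 hr = 13.041 mL
Volume remaining = 36 − 13.041 = 22.959 mL
New rate:
Dose = 1 mcg/kg/min × 63.63636 kg = 63.63636 mcg/min
63.63636 mcg/min × 60 min/hr = 3818.182 mcg/hr
Rate = 3818.182 mcg/hr ÷ 222.2222 mcg/mL = 17.18182 mL/hr
Time remaining = 22.959 mL ÷ 17.18182 mL/hr = 1.336238 hr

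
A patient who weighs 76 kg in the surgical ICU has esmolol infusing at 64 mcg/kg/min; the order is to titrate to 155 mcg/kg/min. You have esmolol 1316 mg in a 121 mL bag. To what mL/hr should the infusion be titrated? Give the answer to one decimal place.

65.0 mL/hr

Dose = 155 mcg/kg/min × 76 kg = 11780 mcg/min
11780 mcg/min × 60 min/hr = 706800 mcg/hr
Concentration = 1316 mg ÷ 121 mL = 10.87603 mg/mL = 10876.03 mcg/mL
Rate = 706800 mcg/hr ÷ 10876.03 mcg/mL = 64.98693 mL/hr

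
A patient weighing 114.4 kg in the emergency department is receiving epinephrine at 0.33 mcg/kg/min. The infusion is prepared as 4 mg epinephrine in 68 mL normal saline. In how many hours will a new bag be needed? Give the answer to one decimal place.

1.8 hours

Dose = 0.33 mcg/kg/min × 114.4 kg = 37.752 mcg/min
37.752 mcg/min × 60 min/hr = 2265.12 mcg/hr
Concentration = 4 mg ÷ 68 mL = 0.05882353 mg/mL = 58.82353 mcg/mL
Rate = 2265.12 mcg/hr ÷ 58.82353 mcg/mL = 38.50704 mL/hr
Duration = 68 mL ÷ 38.50704 mL/hr = 1.765911 hr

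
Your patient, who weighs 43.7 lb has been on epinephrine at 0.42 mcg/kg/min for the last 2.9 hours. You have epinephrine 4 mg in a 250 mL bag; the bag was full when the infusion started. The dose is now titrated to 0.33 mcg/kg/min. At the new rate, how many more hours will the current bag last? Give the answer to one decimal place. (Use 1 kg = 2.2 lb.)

Initial rate:
Weight = 43.7 lb ÷ 2.2 lb/kg = 19.86364 kg
Dose = 0.42 mcg/kg/min × 19.86364 kg = 8.342727 mcg/min
8.342727 mcg/min × 60 min/hr = 500.5636 mcg/hr
Concentration = 4 mg ÷ 250 mL = 0.016 mg/mL = 16 mcg/mL
Rate = 500.5636 mcg/hr ÷ 16 mcg/mL = 31.28523 mL/hr
Volume infused so far = 31.28523 mL/hr × 2.9 hr = 90.72716 mL
Volume remaining = 250 − 90.72716 = 159.2728 mL
New rate:
Dose = 0.33 mcg/kg/min × 19.86364 kg = 6.555 mcg/min
6.555 mcg/min × 60 min/hr = 393.3 mcg/hr
Rate = 393.3 mcg/hr ÷ 16 mcg/mL = 24.58125 mL/hr
Time remaining = 159.2728 mL ÷ 24.58125 mL/hr = 6.479444 hr

6.5 hours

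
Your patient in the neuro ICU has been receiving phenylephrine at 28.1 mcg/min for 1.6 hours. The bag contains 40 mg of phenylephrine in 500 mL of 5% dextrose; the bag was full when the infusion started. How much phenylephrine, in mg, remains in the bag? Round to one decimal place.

37.3 mg

28.1 mcg/min × 60 min/hr = 1686 mcg/hr
Concentration = 40 mg ÷ 500 mL = 0.08 mg/mL = 80 mcg/mL
Rate = 1686 mcg/hr ÷ 80 mcg/mL = 21.075 mL/hr
Volume infused = 21.075 mL/hr × 1.6 hr = 33.72 mL
Volume remaining = 500 − 33.72 = 466.28 mL
Drug remaining = 466.28 mL × 80 mcg/mL = 37302.4 mcg = 37.3024 mg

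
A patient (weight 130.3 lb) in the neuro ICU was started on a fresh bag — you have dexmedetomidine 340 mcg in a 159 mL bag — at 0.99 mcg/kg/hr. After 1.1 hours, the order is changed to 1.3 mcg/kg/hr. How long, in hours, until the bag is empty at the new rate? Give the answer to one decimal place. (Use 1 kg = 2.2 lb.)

Initial rate:
Weight = 130.3 lb ÷ 2.2 lb/kg = 59.22727 kg
Dose = 0.99 mcg/kg/hr × 59.22727 kg = 58.635 mcg/hr
Concentration = 340 mcg ÷ 159 mL = 2.138365 mcg/mL
Rate = 58.635 mcg/hr ÷ 2.138365 mcg/mL = 27.42049 mL/hr
Volume infused so far = 27.42049 mL/hr × 1.1 hr = 30.16253 mL
Volume remaining = 159 − 30.16253 = 128.8375 mL
New rate:
Dose = 1.3 mcg/kg/hr × 59.22727 kg = 76.99545 mcg/hr
Rate = 76.99545 mcg/hr ÷ 2.138365 mcg/mL = 36.0067 mL/hr
Time remaining = 128.8375 mL ÷ 36.0067 mL/hr = 3.578153 hr

3.6 hours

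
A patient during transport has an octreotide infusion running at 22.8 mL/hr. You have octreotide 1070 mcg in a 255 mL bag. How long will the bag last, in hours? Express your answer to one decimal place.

11.2 hours

Duration = 255 mL ÷ 22.8 mL/hr = 11.18421 hr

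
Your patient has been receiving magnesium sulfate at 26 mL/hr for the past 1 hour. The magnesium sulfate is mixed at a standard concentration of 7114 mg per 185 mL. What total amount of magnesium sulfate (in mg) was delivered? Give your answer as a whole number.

Concentration = 7114 mg ÷ 185 mL = 38.45405 mg/mL
Drug rate = 26 mL/hr × 38.45405 mg/mL = 999.8054 mg/hr
Total = 999.8054 mg/hr × 1 hr = 999.8054 mg

1000 mg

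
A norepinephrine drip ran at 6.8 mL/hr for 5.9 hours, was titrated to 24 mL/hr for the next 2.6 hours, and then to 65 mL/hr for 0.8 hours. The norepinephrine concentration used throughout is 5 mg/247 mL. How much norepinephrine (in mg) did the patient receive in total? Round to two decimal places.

3.13 mg

Concentration = 5 mg ÷ 247 mL = 0.02024291 mg/mL
Stage 1: 6.8 mL/hr × 5.9 hr = 40.12 mL → 40.12 mL × 0.02024291 mg/mL = 0.8121457 mg
Stage 2: 24 mL/hr × 2.6 hr = 62.4 mL → 62.4 mL × 0.02024291 mg/mL = 1.263158 mg
Stage 3: 65 mL/hr × 0.8 hr = 52 mL → 52 mL × 0.02024291 mg/mL = 1.052632 mg
Total = 0.8121457 + 1.263158 + 1.052632 = 3.127935 mg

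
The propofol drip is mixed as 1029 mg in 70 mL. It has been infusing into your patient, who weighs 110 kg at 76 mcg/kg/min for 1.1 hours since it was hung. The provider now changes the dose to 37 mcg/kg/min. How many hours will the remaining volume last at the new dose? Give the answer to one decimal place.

Initial rate:
Dose = 76 mcg/kg/min × 110 kg = 8360 mcg/min
8360 mcg/min × 60 min/hr = 501600 mcg/hr
Concentration = 1029 mg ÷ 70 mL = 14.7 mg/mL = 14700 mcg/mL
Rate = 501600 mcg/hr ÷ 14700 mcg/mL = 34.12245 mL/hr
Volume infused so far = 34.12245 mL/hr × 1.1 hr = 37.53469 mL
Volume remaining = 70 − 37.53469 = 32.46531 mL
New rate:
Dose = 37 mcg/kg/min × 110 kg = 4070 mcg/min
4070 mcg/min × 60 min/hr = 244200 mcg/hr
Rate = 244200 mcg/hr ÷ 14700 mcg/mL = 16.61224 mL/hr
Time remaining = 32.46531 mL ÷ 16.61224 mL/hr = 1.9543 hr

2.0 hours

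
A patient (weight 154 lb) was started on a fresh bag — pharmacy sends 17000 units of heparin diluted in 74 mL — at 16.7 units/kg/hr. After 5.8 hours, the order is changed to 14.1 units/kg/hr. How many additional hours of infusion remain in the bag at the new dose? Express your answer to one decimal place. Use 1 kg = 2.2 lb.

Initial rate:
Weight = 154 lb ÷ 2.2 lb/kg = 70 kg
Dose = 16.7 units/kg/hr × 70 kg = 1169 units/hr
Concentration = 17000 units ÷ 74 mL = 229.7297 units/mL
Rate = 1169 units/hr ÷ 229.7297 units/mL = 5.088588 mL/hr
Volume infused so far = 5.088588 mL/hr × 5.8 hr = 29.51381 mL
Volume remaining = 74 − 29.51381 = 44.48619 mL
New rate:
Dose = 14.1 units/kg/hr × 70 kg = 987 units/hr
Rate = 987 units/hr ÷ 229.7297 units/mL = 4.296353 mL/hr
Time remaining = 44.48619 mL ÷ 4.296353 mL/hr = 10.35441 hr

10.4 hours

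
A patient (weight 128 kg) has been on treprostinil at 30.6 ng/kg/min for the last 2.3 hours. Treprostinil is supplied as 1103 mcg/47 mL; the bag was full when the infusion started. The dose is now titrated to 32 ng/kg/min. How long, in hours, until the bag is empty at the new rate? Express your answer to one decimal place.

Initial rate:
Dose = 30.6 ng/kg/min × 128 kg = 3916.8 ng/min
3916.8 ng/min × 60 min/hr = 235008 ng/hr
Concentration = 1103 mcg ÷ 47 mL = 23.46809 mcg/mL = 23468.09 ng/mL
Rate = 235008 ng/hr ÷ 23468.09 ng/mL = 10.01394 mL/hr
Volume infused so far = 10.01394 mL/hr × 2.3 hr = 23.03206 mL
Volume remaining = 47 − 23.03206 = 23.96794 mL
New rate:
Dose = 32 ng/kg/min × 128 kg = 4096 ng/min
4096 ng/min × 60 min/hr = 245760 ng/hr
Rate = 245760 ng/hr ÷ 23468.09 ng/mL = 10.47209 mL/hr
Time remaining = 23.96794 mL ÷ 10.47209 mL/hr = 2.288743 hr

2.3 hours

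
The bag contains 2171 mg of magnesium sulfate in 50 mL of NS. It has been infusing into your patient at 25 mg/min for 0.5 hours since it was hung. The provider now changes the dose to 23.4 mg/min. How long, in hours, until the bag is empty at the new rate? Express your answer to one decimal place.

Initial rate:
25 mg/min × 60 min/hr = 1500 mg/hr
Concentration = 2171 mg ÷ 50 mL = 43.42 mg/mL
Rate = 1500 mg/hr ÷ 43.42 mg/mL = 34.54629 mL/hr
Volume infused so far = 34.54629 mL/hr × 0.5 hr = 17.27315 mL
Volume remaining = 50 − 17.27315 = 32.72685 mL
New rate:
23.4 mg/min × 60 min/hr = 1404 mg/hr
Rate = 1404 mg/hr ÷ 43.42 mg/mL = 32.33533 mL/hr
Time remaining = 32.72685 mL ÷ 32.33533 mL/hr = 1.012108 hr

1.0 hours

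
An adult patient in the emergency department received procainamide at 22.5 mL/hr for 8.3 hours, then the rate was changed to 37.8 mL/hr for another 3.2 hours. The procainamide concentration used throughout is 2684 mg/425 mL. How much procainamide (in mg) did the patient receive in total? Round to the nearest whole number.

1943 mg

Concentration = 2684 mg ÷ 425 mL = 6.315294 mg/mL
Stage 1: 22.5 mL/hr × 8.3 hr = 186.75 mL → 186.75 mL × 6.315294 mg/mL = 1179.381 mg
Stage 2: 37.8 mL/hr × 3.2 hr = 120.96 mL → 120.96 mL × 6.315294 mg/mL = 763.898 mg
Total = 1179.381 + 763.898 = 1943.279 mg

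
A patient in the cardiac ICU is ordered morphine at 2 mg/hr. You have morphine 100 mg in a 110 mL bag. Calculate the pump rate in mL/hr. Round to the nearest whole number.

2 mL/hr

Concentration = 100 mg ÷ 110 mL = 0.9090909 mg/mL
Rate = 2 mg/hr ÷ 0.9090909 mg/mL = 2.2 mL/hr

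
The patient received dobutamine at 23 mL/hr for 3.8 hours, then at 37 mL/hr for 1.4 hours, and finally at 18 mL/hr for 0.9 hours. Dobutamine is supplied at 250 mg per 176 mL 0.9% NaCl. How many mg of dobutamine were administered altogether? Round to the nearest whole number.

Concentration = 250 mg ÷ 176 mL = 1.420455 mg/mL
Stage 1: 23 mL/hr × 3.8 hr = 87.4 mL → 87.4 mL × 1.420455 mg/mL = 124.1477 mg
Stage 2: 37 mL/hr × 1.4 hr = 51.8 mL → 51.8 mL × 1.420455 mg/mL = 73.57955 mg
Stage 3: 18 mL/hr × 0.9 hr = 16.2 mL → 16.2 mL × 1.420455 mg/mL = 23.01136 mg
Total = 124.1477 + 73.57955 + 23.01136 = 220.7386 mg

221 mg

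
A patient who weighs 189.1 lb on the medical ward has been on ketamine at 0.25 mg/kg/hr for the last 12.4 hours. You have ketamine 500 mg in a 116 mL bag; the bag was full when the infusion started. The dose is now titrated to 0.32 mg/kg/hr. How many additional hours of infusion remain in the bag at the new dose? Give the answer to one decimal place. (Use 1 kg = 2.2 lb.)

8.5 hours

Initial rate:
Weight = 189.1 lb ÷ 2.2 lb/kg = 85.95455 kg
Dose = 0.25 mg/kg/hr × 85.95455 kg = 21.48864 mg/hr
Concentration = 500 mg ÷ 116 mL = 4.310345 mg/mL
Rate = 21.48864 mg/hr ÷ 4.310345 mg/mL = 4.985364 mL/hr
Volume infused so far = 4.985364 mL/hr × 12.4 hr = 61.81851 mL
Volume remaining = 116 − 61.81851 = 54.18149 mL
New rate:
Dose = 0.32 mg/kg/hr × 85.95455 kg = 27.50545 mg/hr
Rate = 27.50545 mg/hr ÷ 4.310345 mg/mL = 6.381265 mL/hr
Time remaining = 54.18149 mL ÷ 6.381265 mL/hr = 8.490713 hr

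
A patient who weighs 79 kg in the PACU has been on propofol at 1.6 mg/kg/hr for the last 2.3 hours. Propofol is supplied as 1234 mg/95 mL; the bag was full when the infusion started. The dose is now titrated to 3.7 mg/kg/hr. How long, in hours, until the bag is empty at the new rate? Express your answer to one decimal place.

Initial rate:
Dose = 1.6 mg/kg/hr × 79 kg = 126.4 mg/hr
Concentration = 1234 mg ÷ 95 mL = 12.98947 mg/mL
Rate = 126.4 mg/hr ÷ 12.98947 mg/mL = 9.730956 mL/hr
Volume infused so far = 9.730956 mL/hr × 2.3 hr = 22.3812 mL
Volume remaining = 95 − 22.3812 = 72.6188 mL
New rate:
Dose = 3.7 mg/kg/hr × 79 kg = 292.3 mg/hr
Rate = 292.3 mg/hr ÷ 12.98947 mg/mL = 22.50284 mL/hr
Time remaining = 72.6188 mL ÷ 22.50284 mL/hr = 3.227095 hr

3.2 hours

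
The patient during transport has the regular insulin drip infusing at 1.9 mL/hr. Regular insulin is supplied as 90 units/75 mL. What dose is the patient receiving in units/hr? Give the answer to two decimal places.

Concentration = 90 units ÷ 75 mL = 1.2 units/mL
Drug rate = 1.9 mL/hr × 1.2 units/mL = 2.28 units/hr

2.28 units/hr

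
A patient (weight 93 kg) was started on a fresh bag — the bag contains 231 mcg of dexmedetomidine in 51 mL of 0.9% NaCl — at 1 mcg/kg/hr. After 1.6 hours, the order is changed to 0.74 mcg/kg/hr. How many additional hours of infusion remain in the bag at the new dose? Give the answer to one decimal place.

1.2 hours

Initial rate:
Dose = 1 mcg/kg/hr × 93 kg = 93 mcg/hr
Concentration = 231 mcg ÷ 51 mL = 4.529412 mcg/mL
Rate = 93 mcg/hr ÷ 4.529412 mcg/mL = 20.53247 mL/hr
Volume infused so far = 20.53247 mL/hr × 1.6 hr = 32.85195 mL
Volume remaining = 51 − 32.85195 = 18.14805 mL
New rate:
Dose = 0.74 mcg/kg/hr × 93 kg = 68.82 mcg/hr
Rate = 68.82 mcg/hr ÷ 4.529412 mcg/mL = 15.19403 mL/hr
Time remaining = 18.14805 mL ÷ 15.19403 mL/hr = 1.19442 hr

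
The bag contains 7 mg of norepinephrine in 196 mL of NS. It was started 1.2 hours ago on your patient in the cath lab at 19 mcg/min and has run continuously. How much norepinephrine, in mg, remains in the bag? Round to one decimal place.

5.6 mg

19 mcg/min × 60 min/hr = 1140 mcg/hr
Concentration = 7 mg ÷ 196 mL = 0.03571429 mg/mL = 35.71429 mcg/mL
Rate = 1140 mcg/hr ÷ 35.71429 mcg/mL = 31.92 mL/hr
Volume infused = 31.92 mL/hr × 1.2 hr = 38.304 mL
Volume remaining = 196 − 38.304 = 157.696 mL
Drug remaining = 157.696 mL × 35.71429 mcg/mL = 5632 mcg = 5.632 mg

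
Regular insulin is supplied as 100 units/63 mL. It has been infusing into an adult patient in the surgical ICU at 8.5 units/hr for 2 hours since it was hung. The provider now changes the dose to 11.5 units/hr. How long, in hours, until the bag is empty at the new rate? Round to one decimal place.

Initial rate:
Concentration = 100 units ÷ 63 mL = 1.587302 units/mL
Rate = 8.5 units/hr ÷ 1.587302 units/mL = 5.355 mL/hr
Volume infused so far = 5.355 mL/hr × 2 hr = 10.71 mL
Volume remaining = 63 − 10.71 = 52.29 mL
New rate:
Rate = 11.5 units/hr ÷ 1.587302 units/mL = 7.245 mL/hr
Time remaining = 52.29 mL ÷ 7.245 mL/hr = 7.217391 hr

7.2 hours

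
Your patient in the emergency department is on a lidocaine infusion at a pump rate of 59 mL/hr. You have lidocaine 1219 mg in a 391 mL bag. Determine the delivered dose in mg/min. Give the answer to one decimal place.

3.1 mg/min

Concentration = 1219 mg ÷ 391 mL = 3.117647 mg/mL
Drug rate = 59 mL/hr × 3.117647 mg/mL = 183.9412 mg/hr
183.9412 mg/hr ÷ 60 min/hr = 3.065686 mg/min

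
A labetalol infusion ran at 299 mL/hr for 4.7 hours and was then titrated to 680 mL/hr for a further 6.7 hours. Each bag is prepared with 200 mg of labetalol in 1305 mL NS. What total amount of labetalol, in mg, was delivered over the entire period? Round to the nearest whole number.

914 mg

Concentration = 200 mg ÷ 1305 mL = 0.1532567 mg/mL
Stage 1: 299 mL/hr × 4.7 hr = 1405.3 mL → 1405.3 mL × 0.1532567 mg/mL = 215.3716 mg
Stage 2: 680 mL/hr × 6.7 hr = 4556 mL → 4556 mL × 0.1532567 mg/mL = 698.2375 mg
Total = 215.3716 + 698.2375 = 913.6092 mg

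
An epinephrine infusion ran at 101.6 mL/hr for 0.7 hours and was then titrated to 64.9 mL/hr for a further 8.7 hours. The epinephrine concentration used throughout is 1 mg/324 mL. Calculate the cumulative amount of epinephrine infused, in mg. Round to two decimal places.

Concentration = 1 mg ÷ 324 mL = 0.00308642 mg/mL
Stage 1: 101.6 mL/hr × 0.7 hr = 71.12 mL → 71.12 mL × 0.00308642 mg/mL = 0.2195062 mg
Stage 2: 64.9 mL/hr × 8.7 hr = 564.63 mL → 564.63 mL × 0.00308642 mg/mL = 1.742685 mg
Total = 0.2195062 + 1.742685 = 1.962191 mg

1.96 mg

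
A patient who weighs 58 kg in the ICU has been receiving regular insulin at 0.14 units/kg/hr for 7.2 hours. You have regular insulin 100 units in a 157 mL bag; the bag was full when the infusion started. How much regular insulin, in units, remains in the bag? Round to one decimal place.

41.5 units

Dose = 0.14 units/kg/hr × 58 kg = 8.12 units/hr
Concentration = 100 units ÷ 157 mL = 0.6369427 units/mL
Rate = 8.12 units/hr ÷ 0.6369427 units/mL = 12.7484 mL/hr
Volume infused = 12.7484 mL/hr × 7.2 hr = 91.78848 mL
Volume remaining = 157 − 91.78848 = 65.21152 mL
Drug remaining = 65.21152 mL × 0.6369427 units/mL = 41.536 units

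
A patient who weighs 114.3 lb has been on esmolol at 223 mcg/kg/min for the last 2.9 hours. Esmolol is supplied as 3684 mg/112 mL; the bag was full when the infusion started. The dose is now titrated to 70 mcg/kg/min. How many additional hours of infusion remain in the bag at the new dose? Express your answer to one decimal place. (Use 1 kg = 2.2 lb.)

7.6 hours

Initial rate:
Weight = 114.3 lb ÷ 2.2 lb/kg = 51.95455 kg
Dose = 223 mcg/kg/min × 51.95455 kg = 11585.86 mcg/min
11585.86 mcg/min × 60 min/hr = 695151.8 mcg/hr
Concentration = 3684 mg ÷ 112 mL = 32.89286 mg/mL = 32892.86 mcg/mL
Rate = 695151.8 mcg/hr ÷ 32892.86 mcg/mL = 21.13382 mL/hr
Volume infused so far = 21.13382 mL/hr × 2.9 hr = 61.28809 mL
Volume remaining = 112 − 61.28809 = 50.71191 mL
New rate:
Dose = 70 mcg/kg/min × 51.95455 kg = 3636.818 mcg/min
3636.818 mcg/min × 60 min/hr = 218209.1 mcg/hr
Rate = 218209.1 mcg/hr ÷ 32892.86 mcg/mL = 6.633935 mL/hr
Time remaining = 50.71191 mL ÷ 6.633935 mL/hr = 7.644318 hr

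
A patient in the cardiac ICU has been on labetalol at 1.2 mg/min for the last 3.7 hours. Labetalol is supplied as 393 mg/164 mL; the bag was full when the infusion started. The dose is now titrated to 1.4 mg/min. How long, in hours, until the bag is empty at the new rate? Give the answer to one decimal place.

Initial rate:
1.2 mg/min × 60 min/hr = 72 mg/hr
Concentration = 393 mg ÷ 164 mL = 2.396341 mg/mL
Rate = 72 mg/hr ÷ 2.396341 mg/mL = 30.0458 mL/hr
Volume infused so far = 30.0458 mL/hr × 3.7 hr = 111.1695 mL
Volume remaining = 164 − 111.1695 = 52.83053 mL
New rate:
1.4 mg/min × 60 min/hr = 84 mg/hr
Rate = 84 mg/hr ÷ 2.396341 mg/mL = 35.05344 mL/hr
Time remaining = 52.83053 mL ÷ 35.05344 mL/hr = 1.507143 hr

1.5 hours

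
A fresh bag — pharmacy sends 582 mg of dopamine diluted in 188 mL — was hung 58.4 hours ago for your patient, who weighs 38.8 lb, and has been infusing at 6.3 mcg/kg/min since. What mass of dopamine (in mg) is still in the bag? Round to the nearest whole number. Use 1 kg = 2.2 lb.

Weight = 38.8 lb ÷ 2.2 lb/kg = 17.63636 kg
Dose = 6.3 mcg/kg/min × 17.63636 kg = 111.1091 mcg/min
111.1091 mcg/min × 60 min/hr = 6666.545 mcg/hr
Concentration = 582 mg ÷ 188 mL = 3.095745 mg/mL = 3095.745 mcg/mL
Rate = 6666.545 mcg/hr ÷ 3095.745 mcg/mL = 2.153455 mL/hr
Volume infused = 2.153455 mL/hr × 58.4 hr = 125.7617 mL
Volume remaining = 188 − 125.7617 = 62.23825 mL
Drug remaining = 62.23825 mL × 3095.745 mcg/mL = 192673.7 mcg = 192.6737 mg

193 mg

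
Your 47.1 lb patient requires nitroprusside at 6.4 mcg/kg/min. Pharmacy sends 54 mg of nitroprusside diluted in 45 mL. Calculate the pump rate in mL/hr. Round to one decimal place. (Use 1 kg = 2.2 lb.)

Weight = 47.1 lb ÷ 2.2 lb/kg = 21.40909 kg
Dose = 6.4 mcg/kg/min × 21.40909 kg = 137.0182 mcg/min
137.0182 mcg/min × 60 min/hr = 8221.091 mcg/hr
Concentration = 54 mg ÷ 45 mL = 1.2 mg/mL = 1200 mcg/mL
Rate = 8221.091 mcg/hr ÷ 1200 mcg/mL = 6.850909 mL/hr

6.9 mL/hr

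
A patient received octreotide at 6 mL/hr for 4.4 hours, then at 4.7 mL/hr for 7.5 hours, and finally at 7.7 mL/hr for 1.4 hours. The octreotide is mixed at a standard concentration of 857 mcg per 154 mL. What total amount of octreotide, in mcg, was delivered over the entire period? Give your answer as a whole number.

Concentration = 857 mcg ÷ 154 mL = 5.564935 mcg/mL
Stage 1: 6 mL/hr × 4.4 hr = 26.4 mL → 26.4 mL × 5.564935 mcg/mL = 146.9143 mcg
Stage 2: 4.7 mL/hr × 7.5 hr = 35.25 mL → 35.25 mL × 5.564935 mcg/mL = 196.164 mcg
Stage 3: 7.7 mL/hr × 1.4 hr = 10.78 mL → 10.78 mL × 5.564935 mcg/mL = 59.99 mcg
Total = 146.9143 + 196.164 + 59.99 = 403.0682 mcg

403 mcg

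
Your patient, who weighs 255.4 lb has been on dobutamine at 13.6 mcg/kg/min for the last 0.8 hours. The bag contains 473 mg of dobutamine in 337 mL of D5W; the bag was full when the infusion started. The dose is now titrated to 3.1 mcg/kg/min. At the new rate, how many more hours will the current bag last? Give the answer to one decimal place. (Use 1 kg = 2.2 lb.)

18.4 hours

Initial rate:
Weight = 255.4 lb ÷ 2.2 lb/kg = 116.0909 kg
Dose = 13.6 mcg/kg/min × 116.0909 kg = 1578.836 mcg/min
1578.836 mcg/min × 60 min/hr = 94730.18 mcg/hr
Concentration = 473 mg ÷ 337 mL = 1.403561 mg/mL = 1403.561 mcg/mL
Rate = 94730.18 mcg/hr ÷ 1403.561 mcg/mL = 67.49275 mL/hr
Volume infused so far = 67.49275 mL/hr × 0.8 hr = 53.9942 mL
Volume remaining = 337 − 53.9942 = 283.0058 mL
New rate:
Dose = 3.1 mcg/kg/min × 116.0909 kg = 359.8818 mcg/min
359.8818 mcg/min × 60 min/hr = 21592.91 mcg/hr
Rate = 21592.91 mcg/hr ÷ 1403.561 mcg/mL = 15.38438 mL/hr
Time remaining = 283.0058 mL ÷ 15.38438 mL/hr = 18.39566 hr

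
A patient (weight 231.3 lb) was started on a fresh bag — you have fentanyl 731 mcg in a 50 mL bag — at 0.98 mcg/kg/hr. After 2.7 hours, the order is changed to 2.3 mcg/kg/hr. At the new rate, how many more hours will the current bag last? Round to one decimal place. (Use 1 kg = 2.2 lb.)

Initial rate:
Weight = 231.3 lb ÷ 2.2 lb/kg = 105.1364 kg
Dose = 0.98 mcg/kg/hr × 105.1364 kg = 103.0336 mcg/hr
Concentration = 731 mcg ÷ 50 mL = 14.62 mcg/mL
Rate = 103.0336 mcg/hr ÷ 14.62 mcg/mL = 7.047444 mL/hr
Volume infused so far = 7.047444 mL/hr × 2.7 hr = 19.0281 mL
Volume remaining = 50 − 19.0281 = 30.9719 mL
New rate:
Dose = 2.3 mcg/kg/hr × 105.1364 kg = 241.8136 mcg/hr
Rate = 241.8136 mcg/hr ÷ 14.62 mcg/mL = 16.53992 mL/hr
Time remaining = 30.9719 mL ÷ 16.53992 mL/hr = 1.872554 hr

1.9 hours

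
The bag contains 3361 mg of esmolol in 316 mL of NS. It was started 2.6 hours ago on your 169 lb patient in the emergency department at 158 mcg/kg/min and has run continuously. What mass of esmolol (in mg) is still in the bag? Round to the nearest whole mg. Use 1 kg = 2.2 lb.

1468 mg

Weight = 169 lb ÷ 2.2 lb/kg = 76.81818 kg
Dose = 158 mcg/kg/min × 76.81818 kg = 12137.27 mcg/min
12137.27 mcg/min × 60 min/hr = 728236.4 mcg/hr
Concentration = 3361 mg ÷ 316 mL = 10.63608 mg/mL = 10636.08 mcg/mL
Rate = 728236.4 mcg/hr ÷ 10636.08 mcg/mL = 68.46852 mL/hr
Volume infused = 68.46852 mL/hr × 2.6 hr = 178.0181 mL
Volume remaining = 316 − 178.0181 = 137.9819 mL
Drug remaining = 137.9819 mL × 10636.08 mcg/mL = 1467585 mcg = 1467.585 mg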